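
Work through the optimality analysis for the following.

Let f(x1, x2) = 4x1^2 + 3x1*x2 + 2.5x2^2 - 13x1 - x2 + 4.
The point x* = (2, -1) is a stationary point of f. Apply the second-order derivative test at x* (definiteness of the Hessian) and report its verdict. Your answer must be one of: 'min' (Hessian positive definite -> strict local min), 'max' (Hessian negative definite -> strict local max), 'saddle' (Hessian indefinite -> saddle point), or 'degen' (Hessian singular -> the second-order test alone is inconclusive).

Compute the Hessian H = grad^2 f:
  H = [[8, 3], [3, 5]]
Verify stationarity: grad f(x*) = H x* + g = (0, 0).
Eigenvalues of H: 3.1459, 9.8541.
Both eigenvalues > 0, so H is positive definite -> x* is a strict local min.

min


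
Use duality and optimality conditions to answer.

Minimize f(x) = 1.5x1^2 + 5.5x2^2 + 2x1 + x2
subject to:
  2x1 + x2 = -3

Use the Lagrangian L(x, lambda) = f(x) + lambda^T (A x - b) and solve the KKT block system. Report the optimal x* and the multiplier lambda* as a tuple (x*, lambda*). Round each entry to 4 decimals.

Form the Lagrangian:
  L(x, lambda) = (1/2) x^T Q x + c^T x + lambda^T (A x - b)
Stationarity (grad_x L = 0): Q x + c + A^T lambda = 0.
Primal feasibility: A x = b.

This gives the KKT block system:
  [ Q   A^T ] [ x     ]   [-c ]
  [ A    0  ] [ lambda ] = [ b ]

Solving the linear system:
  x*      = (-1.4043, -0.1915)
  lambda* = (1.1064)
  f(x*)   = 0.1596

x* = (-1.4043, -0.1915), lambda* = (1.1064)


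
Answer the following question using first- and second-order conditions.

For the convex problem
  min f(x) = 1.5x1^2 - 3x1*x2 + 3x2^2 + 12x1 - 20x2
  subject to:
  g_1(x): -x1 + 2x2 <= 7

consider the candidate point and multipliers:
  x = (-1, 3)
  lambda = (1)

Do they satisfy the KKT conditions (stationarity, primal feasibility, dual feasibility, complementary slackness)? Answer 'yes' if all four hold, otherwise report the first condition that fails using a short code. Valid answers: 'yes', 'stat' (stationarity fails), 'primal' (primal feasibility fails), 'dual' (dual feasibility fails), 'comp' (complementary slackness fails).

Gradient of f: grad f(x) = Q x + c = (0, 1)
Constraint values g_i(x) = a_i^T x - b_i:
  g_1((-1, 3)) = 0
Stationarity residual: grad f(x) + sum_i lambda_i a_i = (-1, 3)
  -> stationarity FAILS
Primal feasibility (all g_i <= 0): OK
Dual feasibility (all lambda_i >= 0): OK
Complementary slackness (lambda_i * g_i(x) = 0 for all i): OK

Verdict: the first failing condition is stationarity -> stat.

stat


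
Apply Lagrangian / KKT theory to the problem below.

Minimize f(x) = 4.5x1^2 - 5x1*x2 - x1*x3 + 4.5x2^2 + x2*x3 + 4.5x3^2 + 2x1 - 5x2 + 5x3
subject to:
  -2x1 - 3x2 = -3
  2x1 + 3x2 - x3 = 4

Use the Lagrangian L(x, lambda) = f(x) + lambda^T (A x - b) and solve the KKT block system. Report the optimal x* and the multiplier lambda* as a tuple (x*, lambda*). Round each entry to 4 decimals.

Form the Lagrangian:
  L(x, lambda) = (1/2) x^T Q x + c^T x + lambda^T (A x - b)
Stationarity (grad_x L = 0): Q x + c + A^T lambda = 0.
Primal feasibility: A x = b.

This gives the KKT block system:
  [ Q   A^T ] [ x     ]   [-c ]
  [ A    0  ] [ lambda ] = [ b ]

Solving the linear system:
  x*      = (0.2034, 0.8644, -1)
  lambda* = (-3.0847, -3.339)
  f(x*)   = -2.4068

x* = (0.2034, 0.8644, -1), lambda* = (-3.0847, -3.339)


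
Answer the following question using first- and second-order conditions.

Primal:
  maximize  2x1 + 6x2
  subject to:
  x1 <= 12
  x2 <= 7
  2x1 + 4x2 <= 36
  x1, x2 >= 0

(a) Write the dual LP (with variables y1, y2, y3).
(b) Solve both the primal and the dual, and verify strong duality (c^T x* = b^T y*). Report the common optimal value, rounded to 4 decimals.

The standard primal-dual pair for 'max c^T x s.t. A x <= b, x >= 0' is:
  Dual:  min b^T y  s.t.  A^T y >= c,  y >= 0.

So the dual LP is:
  minimize  12y1 + 7y2 + 36y3
  subject to:
    y1 + 2y3 >= 2
    y2 + 4y3 >= 6
    y1, y2, y3 >= 0

Solving the primal: x* = (4, 7).
  primal value c^T x* = 50.
Solving the dual: y* = (0, 2, 1).
  dual value b^T y* = 50.
Strong duality: c^T x* = b^T y*. Confirmed.

50


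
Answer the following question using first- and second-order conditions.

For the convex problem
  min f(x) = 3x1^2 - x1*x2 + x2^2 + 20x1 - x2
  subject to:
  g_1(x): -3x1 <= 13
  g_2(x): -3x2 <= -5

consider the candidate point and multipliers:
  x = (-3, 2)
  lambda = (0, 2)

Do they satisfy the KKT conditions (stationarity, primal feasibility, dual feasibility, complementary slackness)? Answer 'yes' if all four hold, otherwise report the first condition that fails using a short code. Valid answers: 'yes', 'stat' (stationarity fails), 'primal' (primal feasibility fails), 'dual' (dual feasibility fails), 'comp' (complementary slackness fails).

Gradient of f: grad f(x) = Q x + c = (0, 6)
Constraint values g_i(x) = a_i^T x - b_i:
  g_1((-3, 2)) = -4
  g_2((-3, 2)) = -1
Stationarity residual: grad f(x) + sum_i lambda_i a_i = (0, 0)
  -> stationarity OK
Primal feasibility (all g_i <= 0): OK
Dual feasibility (all lambda_i >= 0): OK
Complementary slackness (lambda_i * g_i(x) = 0 for all i): FAILS

Verdict: the first failing condition is complementary_slackness -> comp.

comp


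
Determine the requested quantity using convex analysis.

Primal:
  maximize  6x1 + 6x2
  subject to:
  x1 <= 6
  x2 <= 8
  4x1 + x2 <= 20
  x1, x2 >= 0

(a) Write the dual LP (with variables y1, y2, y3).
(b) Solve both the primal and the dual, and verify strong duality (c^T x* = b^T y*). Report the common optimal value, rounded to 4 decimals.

The standard primal-dual pair for 'max c^T x s.t. A x <= b, x >= 0' is:
  Dual:  min b^T y  s.t.  A^T y >= c,  y >= 0.

So the dual LP is:
  minimize  6y1 + 8y2 + 20y3
  subject to:
    y1 + 4y3 >= 6
    y2 + y3 >= 6
    y1, y2, y3 >= 0

Solving the primal: x* = (3, 8).
  primal value c^T x* = 66.
Solving the dual: y* = (0, 4.5, 1.5).
  dual value b^T y* = 66.
Strong duality: c^T x* = b^T y*. Confirmed.

66


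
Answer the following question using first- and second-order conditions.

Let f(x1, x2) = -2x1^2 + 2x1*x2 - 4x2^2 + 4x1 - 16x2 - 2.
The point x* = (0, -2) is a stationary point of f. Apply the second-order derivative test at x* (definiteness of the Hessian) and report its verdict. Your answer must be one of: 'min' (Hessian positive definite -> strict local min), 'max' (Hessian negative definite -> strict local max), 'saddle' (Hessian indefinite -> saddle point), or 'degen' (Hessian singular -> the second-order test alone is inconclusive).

Compute the Hessian H = grad^2 f:
  H = [[-4, 2], [2, -8]]
Verify stationarity: grad f(x*) = H x* + g = (0, 0).
Eigenvalues of H: -8.8284, -3.1716.
Both eigenvalues < 0, so H is negative definite -> x* is a strict local max.

max


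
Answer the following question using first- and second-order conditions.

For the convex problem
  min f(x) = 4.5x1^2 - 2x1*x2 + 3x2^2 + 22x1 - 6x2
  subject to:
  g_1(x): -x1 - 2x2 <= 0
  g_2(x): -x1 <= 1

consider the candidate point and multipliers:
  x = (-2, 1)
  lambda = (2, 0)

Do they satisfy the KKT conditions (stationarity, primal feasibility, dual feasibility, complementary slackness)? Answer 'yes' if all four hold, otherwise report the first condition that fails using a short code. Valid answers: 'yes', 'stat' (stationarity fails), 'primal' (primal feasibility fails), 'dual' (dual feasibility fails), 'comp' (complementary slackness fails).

Gradient of f: grad f(x) = Q x + c = (2, 4)
Constraint values g_i(x) = a_i^T x - b_i:
  g_1((-2, 1)) = 0
  g_2((-2, 1)) = 1
Stationarity residual: grad f(x) + sum_i lambda_i a_i = (0, 0)
  -> stationarity OK
Primal feasibility (all g_i <= 0): FAILS
Dual feasibility (all lambda_i >= 0): OK
Complementary slackness (lambda_i * g_i(x) = 0 for all i): OK

Verdict: the first failing condition is primal_feasibility -> primal.

primal


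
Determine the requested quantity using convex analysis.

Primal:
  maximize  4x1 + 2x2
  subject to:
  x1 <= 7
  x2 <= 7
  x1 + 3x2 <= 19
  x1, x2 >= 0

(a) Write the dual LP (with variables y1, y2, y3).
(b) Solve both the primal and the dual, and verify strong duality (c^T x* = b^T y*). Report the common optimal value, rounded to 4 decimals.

The standard primal-dual pair for 'max c^T x s.t. A x <= b, x >= 0' is:
  Dual:  min b^T y  s.t.  A^T y >= c,  y >= 0.

So the dual LP is:
  minimize  7y1 + 7y2 + 19y3
  subject to:
    y1 + y3 >= 4
    y2 + 3y3 >= 2
    y1, y2, y3 >= 0

Solving the primal: x* = (7, 4).
  primal value c^T x* = 36.
Solving the dual: y* = (3.3333, 0, 0.6667).
  dual value b^T y* = 36.
Strong duality: c^T x* = b^T y*. Confirmed.

36


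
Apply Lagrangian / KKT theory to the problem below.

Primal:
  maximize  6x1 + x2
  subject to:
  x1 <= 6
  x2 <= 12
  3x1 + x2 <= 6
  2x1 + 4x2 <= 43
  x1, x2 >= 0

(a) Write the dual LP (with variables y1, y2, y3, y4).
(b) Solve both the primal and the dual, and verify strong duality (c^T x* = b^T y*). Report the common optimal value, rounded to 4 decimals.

The standard primal-dual pair for 'max c^T x s.t. A x <= b, x >= 0' is:
  Dual:  min b^T y  s.t.  A^T y >= c,  y >= 0.

So the dual LP is:
  minimize  6y1 + 12y2 + 6y3 + 43y4
  subject to:
    y1 + 3y3 + 2y4 >= 6
    y2 + y3 + 4y4 >= 1
    y1, y2, y3, y4 >= 0

Solving the primal: x* = (2, 0).
  primal value c^T x* = 12.
Solving the dual: y* = (0, 0, 2, 0).
  dual value b^T y* = 12.
Strong duality: c^T x* = b^T y*. Confirmed.

12


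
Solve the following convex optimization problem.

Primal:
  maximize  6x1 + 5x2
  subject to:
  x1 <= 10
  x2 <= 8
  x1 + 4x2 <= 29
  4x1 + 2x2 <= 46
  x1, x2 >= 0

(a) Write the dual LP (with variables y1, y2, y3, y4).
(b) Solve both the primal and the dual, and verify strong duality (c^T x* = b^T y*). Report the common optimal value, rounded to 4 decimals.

The standard primal-dual pair for 'max c^T x s.t. A x <= b, x >= 0' is:
  Dual:  min b^T y  s.t.  A^T y >= c,  y >= 0.

So the dual LP is:
  minimize  10y1 + 8y2 + 29y3 + 46y4
  subject to:
    y1 + y3 + 4y4 >= 6
    y2 + 4y3 + 2y4 >= 5
    y1, y2, y3, y4 >= 0

Solving the primal: x* = (9, 5).
  primal value c^T x* = 79.
Solving the dual: y* = (0, 0, 0.5714, 1.3571).
  dual value b^T y* = 79.
Strong duality: c^T x* = b^T y*. Confirmed.

79


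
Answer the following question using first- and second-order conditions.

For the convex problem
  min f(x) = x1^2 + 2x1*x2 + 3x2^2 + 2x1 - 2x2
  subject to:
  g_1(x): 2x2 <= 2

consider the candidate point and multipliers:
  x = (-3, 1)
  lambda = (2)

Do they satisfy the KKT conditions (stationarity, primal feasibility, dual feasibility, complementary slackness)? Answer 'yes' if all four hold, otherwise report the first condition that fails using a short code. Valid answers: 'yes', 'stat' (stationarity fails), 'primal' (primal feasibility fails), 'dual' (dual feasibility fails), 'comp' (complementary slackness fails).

Gradient of f: grad f(x) = Q x + c = (-2, -2)
Constraint values g_i(x) = a_i^T x - b_i:
  g_1((-3, 1)) = 0
Stationarity residual: grad f(x) + sum_i lambda_i a_i = (-2, 2)
  -> stationarity FAILS
Primal feasibility (all g_i <= 0): OK
Dual feasibility (all lambda_i >= 0): OK
Complementary slackness (lambda_i * g_i(x) = 0 for all i): OK

Verdict: the first failing condition is stationarity -> stat.

stat


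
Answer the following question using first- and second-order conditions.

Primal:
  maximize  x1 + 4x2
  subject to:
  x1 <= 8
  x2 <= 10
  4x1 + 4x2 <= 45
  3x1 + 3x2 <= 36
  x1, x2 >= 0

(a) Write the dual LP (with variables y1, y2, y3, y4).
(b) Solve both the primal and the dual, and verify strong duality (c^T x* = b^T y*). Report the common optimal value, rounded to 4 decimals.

The standard primal-dual pair for 'max c^T x s.t. A x <= b, x >= 0' is:
  Dual:  min b^T y  s.t.  A^T y >= c,  y >= 0.

So the dual LP is:
  minimize  8y1 + 10y2 + 45y3 + 36y4
  subject to:
    y1 + 4y3 + 3y4 >= 1
    y2 + 4y3 + 3y4 >= 4
    y1, y2, y3, y4 >= 0

Solving the primal: x* = (1.25, 10).
  primal value c^T x* = 41.25.
Solving the dual: y* = (0, 3, 0.25, 0).
  dual value b^T y* = 41.25.
Strong duality: c^T x* = b^T y*. Confirmed.

41.25


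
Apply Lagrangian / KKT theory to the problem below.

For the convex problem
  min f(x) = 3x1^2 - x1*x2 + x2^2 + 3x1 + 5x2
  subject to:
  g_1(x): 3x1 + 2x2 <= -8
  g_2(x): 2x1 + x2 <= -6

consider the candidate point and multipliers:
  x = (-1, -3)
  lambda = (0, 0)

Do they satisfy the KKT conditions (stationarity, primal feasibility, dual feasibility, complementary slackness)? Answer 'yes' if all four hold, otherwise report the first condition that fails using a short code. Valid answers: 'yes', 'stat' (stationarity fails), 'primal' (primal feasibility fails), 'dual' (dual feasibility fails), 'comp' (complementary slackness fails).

Gradient of f: grad f(x) = Q x + c = (0, 0)
Constraint values g_i(x) = a_i^T x - b_i:
  g_1((-1, -3)) = -1
  g_2((-1, -3)) = 1
Stationarity residual: grad f(x) + sum_i lambda_i a_i = (0, 0)
  -> stationarity OK
Primal feasibility (all g_i <= 0): FAILS
Dual feasibility (all lambda_i >= 0): OK
Complementary slackness (lambda_i * g_i(x) = 0 for all i): OK

Verdict: the first failing condition is primal_feasibility -> primal.

primal


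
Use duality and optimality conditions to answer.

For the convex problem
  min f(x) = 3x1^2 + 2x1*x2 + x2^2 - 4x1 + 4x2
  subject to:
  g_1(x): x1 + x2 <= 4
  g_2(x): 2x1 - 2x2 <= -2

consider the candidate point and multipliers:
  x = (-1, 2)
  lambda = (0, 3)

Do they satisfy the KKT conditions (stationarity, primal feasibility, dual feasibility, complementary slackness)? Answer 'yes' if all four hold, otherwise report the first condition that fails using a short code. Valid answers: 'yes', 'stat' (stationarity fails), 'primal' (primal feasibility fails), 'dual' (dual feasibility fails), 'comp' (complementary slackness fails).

Gradient of f: grad f(x) = Q x + c = (-6, 6)
Constraint values g_i(x) = a_i^T x - b_i:
  g_1((-1, 2)) = -3
  g_2((-1, 2)) = -4
Stationarity residual: grad f(x) + sum_i lambda_i a_i = (0, 0)
  -> stationarity OK
Primal feasibility (all g_i <= 0): OK
Dual feasibility (all lambda_i >= 0): OK
Complementary slackness (lambda_i * g_i(x) = 0 for all i): FAILS

Verdict: the first failing condition is complementary_slackness -> comp.

comp


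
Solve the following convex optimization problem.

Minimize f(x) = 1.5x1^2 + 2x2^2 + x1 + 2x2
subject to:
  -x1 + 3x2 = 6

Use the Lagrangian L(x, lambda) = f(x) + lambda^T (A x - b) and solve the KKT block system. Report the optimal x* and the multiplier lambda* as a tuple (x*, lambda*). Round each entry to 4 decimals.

Form the Lagrangian:
  L(x, lambda) = (1/2) x^T Q x + c^T x + lambda^T (A x - b)
Stationarity (grad_x L = 0): Q x + c + A^T lambda = 0.
Primal feasibility: A x = b.

This gives the KKT block system:
  [ Q   A^T ] [ x     ]   [-c ]
  [ A    0  ] [ lambda ] = [ b ]

Solving the linear system:
  x*      = (-1.2581, 1.5806)
  lambda* = (-2.7742)
  f(x*)   = 9.2742

x* = (-1.2581, 1.5806), lambda* = (-2.7742)


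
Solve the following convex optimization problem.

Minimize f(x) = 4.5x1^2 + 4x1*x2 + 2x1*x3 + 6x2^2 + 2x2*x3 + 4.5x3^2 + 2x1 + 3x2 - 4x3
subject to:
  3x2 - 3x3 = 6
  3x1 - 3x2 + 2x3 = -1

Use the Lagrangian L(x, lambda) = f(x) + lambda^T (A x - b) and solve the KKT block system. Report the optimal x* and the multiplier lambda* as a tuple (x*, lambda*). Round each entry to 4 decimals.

Form the Lagrangian:
  L(x, lambda) = (1/2) x^T Q x + c^T x + lambda^T (A x - b)
Stationarity (grad_x L = 0): Q x + c + A^T lambda = 0.
Primal feasibility: A x = b.

This gives the KKT block system:
  [ Q   A^T ] [ x     ]   [-c ]
  [ A    0  ] [ lambda ] = [ b ]

Solving the linear system:
  x*      = (1.163, 0.4889, -1.5111)
  lambda* = (-7.2988, -3.8)
  f(x*)   = 24.9148

x* = (1.163, 0.4889, -1.5111), lambda* = (-7.2988, -3.8)


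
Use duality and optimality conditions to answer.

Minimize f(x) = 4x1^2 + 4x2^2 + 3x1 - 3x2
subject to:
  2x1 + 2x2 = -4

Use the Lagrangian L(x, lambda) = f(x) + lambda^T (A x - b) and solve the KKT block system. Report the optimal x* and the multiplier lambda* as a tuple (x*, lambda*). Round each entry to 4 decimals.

Form the Lagrangian:
  L(x, lambda) = (1/2) x^T Q x + c^T x + lambda^T (A x - b)
Stationarity (grad_x L = 0): Q x + c + A^T lambda = 0.
Primal feasibility: A x = b.

This gives the KKT block system:
  [ Q   A^T ] [ x     ]   [-c ]
  [ A    0  ] [ lambda ] = [ b ]

Solving the linear system:
  x*      = (-1.375, -0.625)
  lambda* = (4)
  f(x*)   = 6.875

x* = (-1.375, -0.625), lambda* = (4)


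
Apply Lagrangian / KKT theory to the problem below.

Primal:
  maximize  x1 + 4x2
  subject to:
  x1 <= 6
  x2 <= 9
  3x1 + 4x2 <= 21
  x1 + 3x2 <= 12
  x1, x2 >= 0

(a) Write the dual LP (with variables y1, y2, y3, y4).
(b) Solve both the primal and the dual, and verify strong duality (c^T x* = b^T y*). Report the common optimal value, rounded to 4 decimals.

The standard primal-dual pair for 'max c^T x s.t. A x <= b, x >= 0' is:
  Dual:  min b^T y  s.t.  A^T y >= c,  y >= 0.

So the dual LP is:
  minimize  6y1 + 9y2 + 21y3 + 12y4
  subject to:
    y1 + 3y3 + y4 >= 1
    y2 + 4y3 + 3y4 >= 4
    y1, y2, y3, y4 >= 0

Solving the primal: x* = (0, 4).
  primal value c^T x* = 16.
Solving the dual: y* = (0, 0, 0, 1.3333).
  dual value b^T y* = 16.
Strong duality: c^T x* = b^T y*. Confirmed.

16


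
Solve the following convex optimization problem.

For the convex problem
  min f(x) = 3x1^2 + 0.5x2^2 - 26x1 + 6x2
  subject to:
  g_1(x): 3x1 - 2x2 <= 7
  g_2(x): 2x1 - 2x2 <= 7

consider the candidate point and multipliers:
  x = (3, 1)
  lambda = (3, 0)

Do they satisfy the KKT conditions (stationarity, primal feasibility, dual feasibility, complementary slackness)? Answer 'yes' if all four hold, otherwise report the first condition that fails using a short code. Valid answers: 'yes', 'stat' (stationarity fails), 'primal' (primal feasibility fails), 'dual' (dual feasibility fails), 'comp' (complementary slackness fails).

Gradient of f: grad f(x) = Q x + c = (-8, 7)
Constraint values g_i(x) = a_i^T x - b_i:
  g_1((3, 1)) = 0
  g_2((3, 1)) = -3
Stationarity residual: grad f(x) + sum_i lambda_i a_i = (1, 1)
  -> stationarity FAILS
Primal feasibility (all g_i <= 0): OK
Dual feasibility (all lambda_i >= 0): OK
Complementary slackness (lambda_i * g_i(x) = 0 for all i): OK

Verdict: the first failing condition is stationarity -> stat.

stat


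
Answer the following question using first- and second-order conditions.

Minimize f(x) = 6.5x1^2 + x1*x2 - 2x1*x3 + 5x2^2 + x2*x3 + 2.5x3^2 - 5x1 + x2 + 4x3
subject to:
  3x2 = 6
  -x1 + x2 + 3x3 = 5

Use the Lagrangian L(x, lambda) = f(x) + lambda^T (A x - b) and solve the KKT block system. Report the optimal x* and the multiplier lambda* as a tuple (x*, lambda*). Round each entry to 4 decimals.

Form the Lagrangian:
  L(x, lambda) = (1/2) x^T Q x + c^T x + lambda^T (A x - b)
Stationarity (grad_x L = 0): Q x + c + A^T lambda = 0.
Primal feasibility: A x = b.

This gives the KKT block system:
  [ Q   A^T ] [ x     ]   [-c ]
  [ A    0  ] [ lambda ] = [ b ]

Solving the linear system:
  x*      = (0.1091, 2, 1.0364)
  lambda* = (-6.1636, -3.6545)
  f(x*)   = 30.4273

x* = (0.1091, 2, 1.0364), lambda* = (-6.1636, -3.6545)


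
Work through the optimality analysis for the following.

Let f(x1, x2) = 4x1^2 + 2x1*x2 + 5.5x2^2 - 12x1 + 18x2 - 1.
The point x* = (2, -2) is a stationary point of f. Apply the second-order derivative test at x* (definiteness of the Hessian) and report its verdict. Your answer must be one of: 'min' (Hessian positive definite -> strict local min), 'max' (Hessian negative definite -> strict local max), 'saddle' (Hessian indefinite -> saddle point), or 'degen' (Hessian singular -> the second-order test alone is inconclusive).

Compute the Hessian H = grad^2 f:
  H = [[8, 2], [2, 11]]
Verify stationarity: grad f(x*) = H x* + g = (0, 0).
Eigenvalues of H: 7, 12.
Both eigenvalues > 0, so H is positive definite -> x* is a strict local min.

min


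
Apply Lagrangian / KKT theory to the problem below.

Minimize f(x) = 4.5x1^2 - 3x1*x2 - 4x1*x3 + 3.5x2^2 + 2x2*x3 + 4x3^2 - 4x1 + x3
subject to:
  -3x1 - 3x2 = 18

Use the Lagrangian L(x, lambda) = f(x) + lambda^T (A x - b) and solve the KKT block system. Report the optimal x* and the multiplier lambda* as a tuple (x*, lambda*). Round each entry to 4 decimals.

Form the Lagrangian:
  L(x, lambda) = (1/2) x^T Q x + c^T x + lambda^T (A x - b)
Stationarity (grad_x L = 0): Q x + c + A^T lambda = 0.
Primal feasibility: A x = b.

This gives the KKT block system:
  [ Q   A^T ] [ x     ]   [-c ]
  [ A    0  ] [ lambda ] = [ b ]

Solving the linear system:
  x*      = (-2.7286, -3.2714, -0.6714)
  lambda* = (-5.3524)
  f(x*)   = 53.2929

x* = (-2.7286, -3.2714, -0.6714), lambda* = (-5.3524)


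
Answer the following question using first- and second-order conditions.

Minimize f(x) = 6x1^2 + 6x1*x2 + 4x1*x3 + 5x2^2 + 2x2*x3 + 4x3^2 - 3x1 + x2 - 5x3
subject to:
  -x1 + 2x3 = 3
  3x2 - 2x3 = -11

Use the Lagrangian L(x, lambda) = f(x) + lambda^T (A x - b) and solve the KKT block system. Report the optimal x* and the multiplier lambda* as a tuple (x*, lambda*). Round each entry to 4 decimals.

Form the Lagrangian:
  L(x, lambda) = (1/2) x^T Q x + c^T x + lambda^T (A x - b)
Stationarity (grad_x L = 0): Q x + c + A^T lambda = 0.
Primal feasibility: A x = b.

This gives the KKT block system:
  [ Q   A^T ] [ x     ]   [-c ]
  [ A    0  ] [ lambda ] = [ b ]

Solving the linear system:
  x*      = (0.8294, -2.3902, 1.9147)
  lambda* = (0.271, 4.6986)
  f(x*)   = 18.2097

x* = (0.8294, -2.3902, 1.9147), lambda* = (0.271, 4.6986)


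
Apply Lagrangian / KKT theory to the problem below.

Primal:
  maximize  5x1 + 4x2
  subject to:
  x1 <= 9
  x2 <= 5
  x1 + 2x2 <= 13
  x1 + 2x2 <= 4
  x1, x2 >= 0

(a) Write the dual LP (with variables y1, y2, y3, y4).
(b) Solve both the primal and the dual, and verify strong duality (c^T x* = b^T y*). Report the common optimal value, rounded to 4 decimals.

The standard primal-dual pair for 'max c^T x s.t. A x <= b, x >= 0' is:
  Dual:  min b^T y  s.t.  A^T y >= c,  y >= 0.

So the dual LP is:
  minimize  9y1 + 5y2 + 13y3 + 4y4
  subject to:
    y1 + y3 + y4 >= 5
    y2 + 2y3 + 2y4 >= 4
    y1, y2, y3, y4 >= 0

Solving the primal: x* = (4, 0).
  primal value c^T x* = 20.
Solving the dual: y* = (0, 0, 0, 5).
  dual value b^T y* = 20.
Strong duality: c^T x* = b^T y*. Confirmed.

20


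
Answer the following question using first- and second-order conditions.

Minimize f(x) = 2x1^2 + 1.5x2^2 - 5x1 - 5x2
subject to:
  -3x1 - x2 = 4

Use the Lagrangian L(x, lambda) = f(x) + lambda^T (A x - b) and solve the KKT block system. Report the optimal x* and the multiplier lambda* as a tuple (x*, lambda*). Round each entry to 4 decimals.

Form the Lagrangian:
  L(x, lambda) = (1/2) x^T Q x + c^T x + lambda^T (A x - b)
Stationarity (grad_x L = 0): Q x + c + A^T lambda = 0.
Primal feasibility: A x = b.

This gives the KKT block system:
  [ Q   A^T ] [ x     ]   [-c ]
  [ A    0  ] [ lambda ] = [ b ]

Solving the linear system:
  x*      = (-1.4839, 0.4516)
  lambda* = (-3.6452)
  f(x*)   = 9.871

x* = (-1.4839, 0.4516), lambda* = (-3.6452)


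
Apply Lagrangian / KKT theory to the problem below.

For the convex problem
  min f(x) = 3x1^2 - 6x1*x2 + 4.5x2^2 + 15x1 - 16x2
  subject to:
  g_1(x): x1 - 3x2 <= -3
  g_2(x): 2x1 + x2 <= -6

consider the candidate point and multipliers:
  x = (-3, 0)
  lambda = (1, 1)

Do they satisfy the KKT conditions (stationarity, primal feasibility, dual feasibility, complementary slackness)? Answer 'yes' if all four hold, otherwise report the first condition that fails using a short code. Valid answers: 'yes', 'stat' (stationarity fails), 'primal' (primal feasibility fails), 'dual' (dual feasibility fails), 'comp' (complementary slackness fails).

Gradient of f: grad f(x) = Q x + c = (-3, 2)
Constraint values g_i(x) = a_i^T x - b_i:
  g_1((-3, 0)) = 0
  g_2((-3, 0)) = 0
Stationarity residual: grad f(x) + sum_i lambda_i a_i = (0, 0)
  -> stationarity OK
Primal feasibility (all g_i <= 0): OK
Dual feasibility (all lambda_i >= 0): OK
Complementary slackness (lambda_i * g_i(x) = 0 for all i): OK

Verdict: yes, KKT holds.

yes


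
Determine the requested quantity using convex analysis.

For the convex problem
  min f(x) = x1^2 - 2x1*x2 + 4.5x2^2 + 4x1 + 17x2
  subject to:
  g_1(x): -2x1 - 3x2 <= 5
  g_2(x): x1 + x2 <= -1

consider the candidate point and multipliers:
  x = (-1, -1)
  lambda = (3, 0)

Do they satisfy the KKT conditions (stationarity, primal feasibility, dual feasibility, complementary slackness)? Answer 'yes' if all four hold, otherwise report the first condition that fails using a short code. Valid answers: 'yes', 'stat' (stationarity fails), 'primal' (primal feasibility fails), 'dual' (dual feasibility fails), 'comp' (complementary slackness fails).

Gradient of f: grad f(x) = Q x + c = (4, 10)
Constraint values g_i(x) = a_i^T x - b_i:
  g_1((-1, -1)) = 0
  g_2((-1, -1)) = -1
Stationarity residual: grad f(x) + sum_i lambda_i a_i = (-2, 1)
  -> stationarity FAILS
Primal feasibility (all g_i <= 0): OK
Dual feasibility (all lambda_i >= 0): OK
Complementary slackness (lambda_i * g_i(x) = 0 for all i): OK

Verdict: the first failing condition is stationarity -> stat.

stat


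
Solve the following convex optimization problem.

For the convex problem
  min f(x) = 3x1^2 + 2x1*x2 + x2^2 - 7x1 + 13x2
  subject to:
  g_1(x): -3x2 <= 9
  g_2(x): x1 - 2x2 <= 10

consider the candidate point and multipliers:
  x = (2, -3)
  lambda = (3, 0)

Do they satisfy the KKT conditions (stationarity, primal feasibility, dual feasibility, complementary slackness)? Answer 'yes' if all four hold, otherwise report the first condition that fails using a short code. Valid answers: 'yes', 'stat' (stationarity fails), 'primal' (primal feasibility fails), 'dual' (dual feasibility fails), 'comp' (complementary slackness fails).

Gradient of f: grad f(x) = Q x + c = (-1, 11)
Constraint values g_i(x) = a_i^T x - b_i:
  g_1((2, -3)) = 0
  g_2((2, -3)) = -2
Stationarity residual: grad f(x) + sum_i lambda_i a_i = (-1, 2)
  -> stationarity FAILS
Primal feasibility (all g_i <= 0): OK
Dual feasibility (all lambda_i >= 0): OK
Complementary slackness (lambda_i * g_i(x) = 0 for all i): OK

Verdict: the first failing condition is stationarity -> stat.

stat


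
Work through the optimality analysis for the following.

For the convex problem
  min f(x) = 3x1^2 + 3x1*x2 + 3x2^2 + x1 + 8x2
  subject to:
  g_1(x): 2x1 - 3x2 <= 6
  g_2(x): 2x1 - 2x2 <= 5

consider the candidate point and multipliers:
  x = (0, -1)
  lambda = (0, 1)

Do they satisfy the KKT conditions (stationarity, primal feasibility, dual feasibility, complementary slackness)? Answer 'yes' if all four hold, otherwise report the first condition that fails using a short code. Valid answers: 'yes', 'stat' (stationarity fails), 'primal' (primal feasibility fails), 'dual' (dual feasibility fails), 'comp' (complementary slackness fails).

Gradient of f: grad f(x) = Q x + c = (-2, 2)
Constraint values g_i(x) = a_i^T x - b_i:
  g_1((0, -1)) = -3
  g_2((0, -1)) = -3
Stationarity residual: grad f(x) + sum_i lambda_i a_i = (0, 0)
  -> stationarity OK
Primal feasibility (all g_i <= 0): OK
Dual feasibility (all lambda_i >= 0): OK
Complementary slackness (lambda_i * g_i(x) = 0 for all i): FAILS

Verdict: the first failing condition is complementary_slackness -> comp.

comp


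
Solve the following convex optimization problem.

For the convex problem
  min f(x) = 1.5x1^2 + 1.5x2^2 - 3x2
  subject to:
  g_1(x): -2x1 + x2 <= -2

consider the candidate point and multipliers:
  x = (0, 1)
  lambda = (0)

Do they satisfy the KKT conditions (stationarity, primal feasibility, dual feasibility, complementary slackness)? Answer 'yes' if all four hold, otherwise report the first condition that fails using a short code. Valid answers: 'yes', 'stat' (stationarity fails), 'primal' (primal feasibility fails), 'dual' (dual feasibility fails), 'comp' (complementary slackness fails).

Gradient of f: grad f(x) = Q x + c = (0, 0)
Constraint values g_i(x) = a_i^T x - b_i:
  g_1((0, 1)) = 3
Stationarity residual: grad f(x) + sum_i lambda_i a_i = (0, 0)
  -> stationarity OK
Primal feasibility (all g_i <= 0): FAILS
Dual feasibility (all lambda_i >= 0): OK
Complementary slackness (lambda_i * g_i(x) = 0 for all i): OK

Verdict: the first failing condition is primal_feasibility -> primal.

primal


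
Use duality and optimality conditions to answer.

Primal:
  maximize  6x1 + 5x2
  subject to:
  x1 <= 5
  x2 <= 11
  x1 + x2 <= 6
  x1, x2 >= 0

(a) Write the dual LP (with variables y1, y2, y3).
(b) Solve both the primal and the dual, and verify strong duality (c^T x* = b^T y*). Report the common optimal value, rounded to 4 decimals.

The standard primal-dual pair for 'max c^T x s.t. A x <= b, x >= 0' is:
  Dual:  min b^T y  s.t.  A^T y >= c,  y >= 0.

So the dual LP is:
  minimize  5y1 + 11y2 + 6y3
  subject to:
    y1 + y3 >= 6
    y2 + y3 >= 5
    y1, y2, y3 >= 0

Solving the primal: x* = (5, 1).
  primal value c^T x* = 35.
Solving the dual: y* = (1, 0, 5).
  dual value b^T y* = 35.
Strong duality: c^T x* = b^T y*. Confirmed.

35


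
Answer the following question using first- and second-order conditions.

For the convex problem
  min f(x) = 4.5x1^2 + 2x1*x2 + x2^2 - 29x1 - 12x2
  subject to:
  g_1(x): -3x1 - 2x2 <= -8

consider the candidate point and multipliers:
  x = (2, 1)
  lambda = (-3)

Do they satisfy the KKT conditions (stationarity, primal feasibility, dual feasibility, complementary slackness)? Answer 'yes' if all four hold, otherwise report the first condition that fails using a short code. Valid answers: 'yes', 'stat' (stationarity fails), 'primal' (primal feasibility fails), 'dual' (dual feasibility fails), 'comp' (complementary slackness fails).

Gradient of f: grad f(x) = Q x + c = (-9, -6)
Constraint values g_i(x) = a_i^T x - b_i:
  g_1((2, 1)) = 0
Stationarity residual: grad f(x) + sum_i lambda_i a_i = (0, 0)
  -> stationarity OK
Primal feasibility (all g_i <= 0): OK
Dual feasibility (all lambda_i >= 0): FAILS
Complementary slackness (lambda_i * g_i(x) = 0 for all i): OK

Verdict: the first failing condition is dual_feasibility -> dual.

dual


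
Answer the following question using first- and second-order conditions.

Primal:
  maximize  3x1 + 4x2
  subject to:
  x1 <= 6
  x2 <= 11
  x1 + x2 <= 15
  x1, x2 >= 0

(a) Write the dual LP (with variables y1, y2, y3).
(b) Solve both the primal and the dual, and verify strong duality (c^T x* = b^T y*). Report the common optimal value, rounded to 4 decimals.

The standard primal-dual pair for 'max c^T x s.t. A x <= b, x >= 0' is:
  Dual:  min b^T y  s.t.  A^T y >= c,  y >= 0.

So the dual LP is:
  minimize  6y1 + 11y2 + 15y3
  subject to:
    y1 + y3 >= 3
    y2 + y3 >= 4
    y1, y2, y3 >= 0

Solving the primal: x* = (4, 11).
  primal value c^T x* = 56.
Solving the dual: y* = (0, 1, 3).
  dual value b^T y* = 56.
Strong duality: c^T x* = b^T y*. Confirmed.

56


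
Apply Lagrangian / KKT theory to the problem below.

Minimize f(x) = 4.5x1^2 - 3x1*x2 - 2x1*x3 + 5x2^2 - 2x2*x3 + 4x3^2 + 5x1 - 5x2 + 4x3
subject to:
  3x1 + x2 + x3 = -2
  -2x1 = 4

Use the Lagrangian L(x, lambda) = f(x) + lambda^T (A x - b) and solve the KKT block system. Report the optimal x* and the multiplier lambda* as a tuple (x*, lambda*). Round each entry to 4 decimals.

Form the Lagrangian:
  L(x, lambda) = (1/2) x^T Q x + c^T x + lambda^T (A x - b)
Stationarity (grad_x L = 0): Q x + c + A^T lambda = 0.
Primal feasibility: A x = b.

This gives the KKT block system:
  [ Q   A^T ] [ x     ]   [-c ]
  [ A    0  ] [ lambda ] = [ b ]

Solving the linear system:
  x*      = (-2, 2.1364, 1.8636)
  lambda* = (-18.6364, -39.5227)
  f(x*)   = 53.7955

x* = (-2, 2.1364, 1.8636), lambda* = (-18.6364, -39.5227)


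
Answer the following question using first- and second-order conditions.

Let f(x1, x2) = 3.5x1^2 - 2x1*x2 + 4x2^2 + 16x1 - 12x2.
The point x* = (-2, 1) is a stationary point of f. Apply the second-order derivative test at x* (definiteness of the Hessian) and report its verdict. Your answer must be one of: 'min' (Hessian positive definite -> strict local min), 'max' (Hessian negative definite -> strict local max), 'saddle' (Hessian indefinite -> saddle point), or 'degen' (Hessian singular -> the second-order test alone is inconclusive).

Compute the Hessian H = grad^2 f:
  H = [[7, -2], [-2, 8]]
Verify stationarity: grad f(x*) = H x* + g = (0, 0).
Eigenvalues of H: 5.4384, 9.5616.
Both eigenvalues > 0, so H is positive definite -> x* is a strict local min.

min


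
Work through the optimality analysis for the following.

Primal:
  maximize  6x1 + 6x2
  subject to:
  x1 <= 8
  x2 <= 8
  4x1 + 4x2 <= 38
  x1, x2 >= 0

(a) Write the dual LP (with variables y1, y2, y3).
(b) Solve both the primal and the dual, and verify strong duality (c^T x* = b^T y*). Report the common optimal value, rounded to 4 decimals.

The standard primal-dual pair for 'max c^T x s.t. A x <= b, x >= 0' is:
  Dual:  min b^T y  s.t.  A^T y >= c,  y >= 0.

So the dual LP is:
  minimize  8y1 + 8y2 + 38y3
  subject to:
    y1 + 4y3 >= 6
    y2 + 4y3 >= 6
    y1, y2, y3 >= 0

Solving the primal: x* = (1.5, 8).
  primal value c^T x* = 57.
Solving the dual: y* = (0, 0, 1.5).
  dual value b^T y* = 57.
Strong duality: c^T x* = b^T y*. Confirmed.

57


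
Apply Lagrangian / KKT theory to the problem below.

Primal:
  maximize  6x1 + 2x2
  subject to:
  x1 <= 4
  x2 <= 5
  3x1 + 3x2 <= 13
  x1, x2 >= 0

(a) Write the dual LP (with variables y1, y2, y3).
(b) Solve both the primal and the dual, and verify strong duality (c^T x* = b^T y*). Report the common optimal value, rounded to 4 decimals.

The standard primal-dual pair for 'max c^T x s.t. A x <= b, x >= 0' is:
  Dual:  min b^T y  s.t.  A^T y >= c,  y >= 0.

So the dual LP is:
  minimize  4y1 + 5y2 + 13y3
  subject to:
    y1 + 3y3 >= 6
    y2 + 3y3 >= 2
    y1, y2, y3 >= 0

Solving the primal: x* = (4, 0.3333).
  primal value c^T x* = 24.6667.
Solving the dual: y* = (4, 0, 0.6667).
  dual value b^T y* = 24.6667.
Strong duality: c^T x* = b^T y*. Confirmed.

24.6667


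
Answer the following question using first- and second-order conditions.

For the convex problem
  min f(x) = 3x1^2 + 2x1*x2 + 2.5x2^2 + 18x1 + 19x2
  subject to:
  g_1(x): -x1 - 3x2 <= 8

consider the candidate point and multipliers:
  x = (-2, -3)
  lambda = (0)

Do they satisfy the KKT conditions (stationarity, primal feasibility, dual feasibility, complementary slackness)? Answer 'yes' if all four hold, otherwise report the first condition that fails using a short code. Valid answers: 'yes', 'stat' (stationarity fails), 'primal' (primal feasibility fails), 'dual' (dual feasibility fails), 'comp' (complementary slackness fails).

Gradient of f: grad f(x) = Q x + c = (0, 0)
Constraint values g_i(x) = a_i^T x - b_i:
  g_1((-2, -3)) = 3
Stationarity residual: grad f(x) + sum_i lambda_i a_i = (0, 0)
  -> stationarity OK
Primal feasibility (all g_i <= 0): FAILS
Dual feasibility (all lambda_i >= 0): OK
Complementary slackness (lambda_i * g_i(x) = 0 for all i): OK

Verdict: the first failing condition is primal_feasibility -> primal.

primal


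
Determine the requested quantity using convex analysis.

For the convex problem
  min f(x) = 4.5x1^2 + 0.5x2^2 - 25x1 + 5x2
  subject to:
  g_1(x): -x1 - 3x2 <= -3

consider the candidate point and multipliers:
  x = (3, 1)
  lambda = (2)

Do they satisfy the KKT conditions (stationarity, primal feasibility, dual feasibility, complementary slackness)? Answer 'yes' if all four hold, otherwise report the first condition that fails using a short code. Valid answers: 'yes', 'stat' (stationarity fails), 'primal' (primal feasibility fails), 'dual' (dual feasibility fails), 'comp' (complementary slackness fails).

Gradient of f: grad f(x) = Q x + c = (2, 6)
Constraint values g_i(x) = a_i^T x - b_i:
  g_1((3, 1)) = -3
Stationarity residual: grad f(x) + sum_i lambda_i a_i = (0, 0)
  -> stationarity OK
Primal feasibility (all g_i <= 0): OK
Dual feasibility (all lambda_i >= 0): OK
Complementary slackness (lambda_i * g_i(x) = 0 for all i): FAILS

Verdict: the first failing condition is complementary_slackness -> comp.

comp


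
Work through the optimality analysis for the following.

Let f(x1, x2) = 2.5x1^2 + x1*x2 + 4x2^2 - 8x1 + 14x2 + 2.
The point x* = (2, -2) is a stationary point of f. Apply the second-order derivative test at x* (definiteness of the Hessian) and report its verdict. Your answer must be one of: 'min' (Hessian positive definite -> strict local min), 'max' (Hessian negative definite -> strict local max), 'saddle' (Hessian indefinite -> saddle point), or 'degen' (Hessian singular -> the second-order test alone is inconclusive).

Compute the Hessian H = grad^2 f:
  H = [[5, 1], [1, 8]]
Verify stationarity: grad f(x*) = H x* + g = (0, 0).
Eigenvalues of H: 4.6972, 8.3028.
Both eigenvalues > 0, so H is positive definite -> x* is a strict local min.

min


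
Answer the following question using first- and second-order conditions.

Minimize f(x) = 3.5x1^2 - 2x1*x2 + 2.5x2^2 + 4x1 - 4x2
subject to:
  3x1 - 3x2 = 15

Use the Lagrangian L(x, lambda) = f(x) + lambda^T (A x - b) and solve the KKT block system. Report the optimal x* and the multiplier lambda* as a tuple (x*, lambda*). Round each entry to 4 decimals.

Form the Lagrangian:
  L(x, lambda) = (1/2) x^T Q x + c^T x + lambda^T (A x - b)
Stationarity (grad_x L = 0): Q x + c + A^T lambda = 0.
Primal feasibility: A x = b.

This gives the KKT block system:
  [ Q   A^T ] [ x     ]   [-c ]
  [ A    0  ] [ lambda ] = [ b ]

Solving the linear system:
  x*      = (1.875, -3.125)
  lambda* = (-7.7917)
  f(x*)   = 68.4375

x* = (1.875, -3.125), lambda* = (-7.7917)


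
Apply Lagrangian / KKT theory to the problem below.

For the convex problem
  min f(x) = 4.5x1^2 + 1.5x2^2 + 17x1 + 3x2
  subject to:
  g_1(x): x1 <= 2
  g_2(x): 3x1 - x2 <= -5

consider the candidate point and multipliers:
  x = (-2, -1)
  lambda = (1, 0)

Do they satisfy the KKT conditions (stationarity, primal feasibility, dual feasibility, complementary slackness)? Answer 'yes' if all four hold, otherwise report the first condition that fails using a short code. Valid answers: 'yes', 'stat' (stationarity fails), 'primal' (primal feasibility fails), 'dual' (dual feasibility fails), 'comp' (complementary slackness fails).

Gradient of f: grad f(x) = Q x + c = (-1, 0)
Constraint values g_i(x) = a_i^T x - b_i:
  g_1((-2, -1)) = -4
  g_2((-2, -1)) = 0
Stationarity residual: grad f(x) + sum_i lambda_i a_i = (0, 0)
  -> stationarity OK
Primal feasibility (all g_i <= 0): OK
Dual feasibility (all lambda_i >= 0): OK
Complementary slackness (lambda_i * g_i(x) = 0 for all i): FAILS

Verdict: the first failing condition is complementary_slackness -> comp.

comp


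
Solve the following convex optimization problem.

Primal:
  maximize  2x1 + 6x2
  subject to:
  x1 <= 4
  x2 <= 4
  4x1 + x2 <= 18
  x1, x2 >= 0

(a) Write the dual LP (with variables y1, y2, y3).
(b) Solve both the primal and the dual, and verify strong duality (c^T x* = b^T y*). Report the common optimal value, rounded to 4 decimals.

The standard primal-dual pair for 'max c^T x s.t. A x <= b, x >= 0' is:
  Dual:  min b^T y  s.t.  A^T y >= c,  y >= 0.

So the dual LP is:
  minimize  4y1 + 4y2 + 18y3
  subject to:
    y1 + 4y3 >= 2
    y2 + y3 >= 6
    y1, y2, y3 >= 0

Solving the primal: x* = (3.5, 4).
  primal value c^T x* = 31.
Solving the dual: y* = (0, 5.5, 0.5).
  dual value b^T y* = 31.
Strong duality: c^T x* = b^T y*. Confirmed.

31


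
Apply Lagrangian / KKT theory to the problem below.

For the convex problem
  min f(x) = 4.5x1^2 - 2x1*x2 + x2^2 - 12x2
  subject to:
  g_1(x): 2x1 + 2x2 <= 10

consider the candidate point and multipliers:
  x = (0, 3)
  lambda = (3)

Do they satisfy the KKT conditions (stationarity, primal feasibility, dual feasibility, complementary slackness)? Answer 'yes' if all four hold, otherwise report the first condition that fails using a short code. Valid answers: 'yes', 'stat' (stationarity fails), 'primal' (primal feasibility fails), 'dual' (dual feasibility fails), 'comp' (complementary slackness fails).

Gradient of f: grad f(x) = Q x + c = (-6, -6)
Constraint values g_i(x) = a_i^T x - b_i:
  g_1((0, 3)) = -4
Stationarity residual: grad f(x) + sum_i lambda_i a_i = (0, 0)
  -> stationarity OK
Primal feasibility (all g_i <= 0): OK
Dual feasibility (all lambda_i >= 0): OK
Complementary slackness (lambda_i * g_i(x) = 0 for all i): FAILS

Verdict: the first failing condition is complementary_slackness -> comp.

comp
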